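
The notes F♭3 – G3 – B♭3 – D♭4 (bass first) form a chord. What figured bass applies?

4/2

The notes Fb, G, Bb, Db stack in thirds as G–Bb–Db–Fb — a G diminished seventh chord. The bass Fb is the seventh, so this is third inversion: figured 4/2.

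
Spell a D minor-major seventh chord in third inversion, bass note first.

The chord tones are D–F–A–C#. With the seventh (C#) lowest for third inversion: C#, D, F, A.

C#, D, F, A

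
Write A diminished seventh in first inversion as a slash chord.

First inversion of A diminished seventh has the third (C) in the bass. As a slash chord: Adim7/C.

Adim7/C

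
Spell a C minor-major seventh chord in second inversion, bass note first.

G, B, C, Eb

C minor-major seventh is C–Eb–G–B. Second inversion puts the fifth (G) in the bass, with the remaining tones above: G, B, C, Eb.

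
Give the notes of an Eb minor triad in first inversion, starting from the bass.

Eb minor is Eb–Gb–Bb. First inversion puts the third (Gb) in the bass, with the remaining tones above: Gb, Bb, Eb.

Gb, Bb, Eb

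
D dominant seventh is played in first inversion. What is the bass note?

F#

D dominant seventh is D–F#–A–C. First inversion places the third in the bass: F#.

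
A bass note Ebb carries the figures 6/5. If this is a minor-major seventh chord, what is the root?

Cb

The figures 6/5 mean the third of the chord is in the bass. If Ebb is the third of a minor-major seventh chord, the root is Cb (chord tones Cb–Ebb–Gb–Bb).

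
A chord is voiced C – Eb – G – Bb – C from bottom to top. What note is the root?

The distinct letter names are C, Eb, G, Bb. Arranged as a stack of thirds they read C–Eb–G–Bb, so C is the root (a C minor seventh chord).

C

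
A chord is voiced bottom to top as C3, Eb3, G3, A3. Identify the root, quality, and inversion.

A half-diminished seventh, first inversion

Reducing to letter names: C, Eb, G, A. These stack in thirds as A–C–Eb–G — an A half-diminished seventh chord.
C is the third of A half-diminished seventh; third in the bass means first inversion (figured bass 6/5).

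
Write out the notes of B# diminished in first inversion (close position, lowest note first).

D#, F#, B#

B# diminished is B#–D#–F#. First inversion puts the third (D#) in the bass, with the remaining tones above: D#, F#, B#.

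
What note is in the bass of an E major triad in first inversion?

G#

In first inversion the third is lowest. For E major (E–G#–B) that is G#.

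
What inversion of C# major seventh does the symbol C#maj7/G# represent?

C#maj7/G# means C# major seventh with G# in the bass. G# is the fifth of C# major seventh (C#–E#–G#–B#), so this is second inversion.

second inversion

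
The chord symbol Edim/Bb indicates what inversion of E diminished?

Edim/Bb means E diminished with Bb in the bass. Bb is the fifth of E diminished (E–G–Bb), so this is second inversion.

second inversion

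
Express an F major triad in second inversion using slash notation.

Second inversion of F major has the fifth (C) in the bass. As a slash chord: F/C.

F/C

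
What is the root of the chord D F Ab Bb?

Bb

Reordering D, F, Ab, Bb into stacked thirds gives Bb–D–F–Ab; the bottom of that stack, Bb, is the root.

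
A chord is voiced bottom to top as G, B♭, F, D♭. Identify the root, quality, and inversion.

G half-diminished seventh, root position

Reducing to letter names: G, Bb, F, Db. These stack in thirds as G–Bb–Db–F — a G half-diminished seventh chord.
The lowest note is G, the root of the chord, so this is root position (figured bass 7).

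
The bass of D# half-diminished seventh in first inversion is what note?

F#

The third of D# half-diminished seventh (D#–F#–A–C#) is F#; that is the bass in first inversion.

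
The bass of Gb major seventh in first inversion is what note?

Bb

Gb major seventh is Gb–Bb–Db–F. First inversion places the third in the bass: Bb.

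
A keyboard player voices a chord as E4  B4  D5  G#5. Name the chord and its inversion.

The distinct note names are E, B, D, G#. Stacked in thirds they read E–G#–B–D, which is a dominant seventh chord on E.
The lowest note is E, the root of the chord, so this is root position (figured bass 7).

E dominant seventh, root position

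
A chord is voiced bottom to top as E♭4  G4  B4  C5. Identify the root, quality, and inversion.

The pitch classes Eb, G, B, C arrange in thirds as C–Eb–G–B: a C minor-major seventh chord.
Eb is the third of C minor-major seventh; third in the bass means first inversion (figured bass 6/5).

C minor-major seventh, first inversion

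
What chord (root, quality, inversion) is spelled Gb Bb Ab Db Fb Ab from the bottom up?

Reducing to letter names: Gb, Bb, Ab, Db, Fb. These stack in thirds as Gb–Bb–Db–Fb–Ab — a Gb dominant ninth chord.
With the root (Gb) in the bass, the chord is in root position.

Gb dominant ninth, root position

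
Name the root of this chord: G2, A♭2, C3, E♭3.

G, Ab, C, Eb are the tones of an Ab major seventh chord (Ab–C–Eb–G), making Ab the root.

Ab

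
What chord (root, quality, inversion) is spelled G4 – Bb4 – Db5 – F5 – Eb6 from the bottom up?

Eb dominant ninth, first inversion

The pitch classes G, Bb, Db, F, Eb arrange in thirds as Eb–G–Bb–Db–F: an Eb dominant ninth chord.
G is the third of Eb dominant ninth; third in the bass means first inversion.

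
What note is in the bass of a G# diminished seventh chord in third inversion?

In third inversion the seventh is lowest. For G# diminished seventh (G#–B–D–F) that is F.

F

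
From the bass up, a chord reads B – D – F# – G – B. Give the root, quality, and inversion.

Reducing to letter names: B, D, F#, G. These stack in thirds as G–B–D–F# — a G major seventh chord.
The lowest note is B, the third of the chord, so this is first inversion (figured bass 6/5).

G major seventh, first inversion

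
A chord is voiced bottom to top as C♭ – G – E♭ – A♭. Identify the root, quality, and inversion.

Reducing to letter names: Cb, G, Eb, Ab. These stack in thirds as Ab–Cb–Eb–G — an Ab minor-major seventh chord.
The lowest note is Cb, the third of the chord, so this is first inversion (figured bass 6/5).

Ab minor-major seventh, first inversion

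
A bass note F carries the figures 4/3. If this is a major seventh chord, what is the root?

Bb

The figures 4/3 mean the fifth of the chord is in the bass. If F is the fifth of a major seventh chord, the root is Bb (chord tones Bb–D–F–A).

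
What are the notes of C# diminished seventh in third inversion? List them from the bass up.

Spelling C# diminished seventh: C#–E–G–Bb. In third inversion the seventh is bass, giving Bb, C#, E, G from the bottom.

Bb, C#, E, G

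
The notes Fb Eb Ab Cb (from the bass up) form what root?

Fb

The distinct letter names are Fb, Eb, Ab, Cb. Arranged as a stack of thirds they read Fb–Ab–Cb–Eb, so Fb is the root (an Fb major seventh chord).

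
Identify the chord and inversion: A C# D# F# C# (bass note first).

D# half-diminished seventh, second inversion

The pitch classes A, C#, D#, F# arrange in thirds as D#–F#–A–C#: a D# half-diminished seventh chord.
The lowest note is A, the fifth of the chord, so this is second inversion (figured bass 4/3).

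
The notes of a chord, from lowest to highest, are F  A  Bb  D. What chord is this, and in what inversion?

Bb major seventh, second inversion

The pitch classes F, A, Bb, D arrange in thirds as Bb–D–F–A: a Bb major seventh chord.
With the fifth (F) in the bass, the chord is in second inversion (figured bass 4/3).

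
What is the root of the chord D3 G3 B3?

G

The distinct letter names are D, G, B. Arranged as a stack of thirds they read G–B–D, so G is the root (a G major triad).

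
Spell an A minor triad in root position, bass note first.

A minor is A–C–E. Root position puts the root (A) in the bass, with the remaining tones above: A, C, E.

A, C, E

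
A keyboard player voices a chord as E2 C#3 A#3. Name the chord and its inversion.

Reducing to letter names: E, C#, A#. These stack in thirds as A#–C#–E — an A# diminished triad.
The lowest note is E, the fifth of the chord, so this is second inversion (figured bass 6/4).

A# diminished, second inversion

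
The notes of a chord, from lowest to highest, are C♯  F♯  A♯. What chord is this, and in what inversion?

The distinct note names are C#, F#, A#. Stacked in thirds they read F#–A#–C#, which is a major triad on F#.
The lowest note is C#, the fifth of the chord, so this is second inversion (figured bass 6/4).

F# major, second inversion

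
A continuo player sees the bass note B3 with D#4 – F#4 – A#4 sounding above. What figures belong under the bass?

The notes B, D#, F#, A# stack in thirds as B–D#–F#–A# — a B major seventh chord. The bass B is the root, so this is root position: figured 7.

7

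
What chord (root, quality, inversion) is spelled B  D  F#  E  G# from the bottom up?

The distinct note names are B, D, F#, E, G#. Stacked in thirds they read E–G#–B–D–F#, which is a dominant ninth chord on E.
The lowest note is B, the fifth of the chord, so this is second inversion.

E dominant ninth, second inversion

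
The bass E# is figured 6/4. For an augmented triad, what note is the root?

The figures 6/4 mean the fifth of the chord is in the bass. If E# is the fifth of an augmented triad, the root is A (chord tones A–C#–E#).

A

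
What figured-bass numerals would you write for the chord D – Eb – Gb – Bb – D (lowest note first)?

4/2

The notes D, Eb, Gb, Bb stack in thirds as Eb–Gb–Bb–D — an Eb minor-major seventh chord. The bass D is the seventh, so this is third inversion: figured 4/2.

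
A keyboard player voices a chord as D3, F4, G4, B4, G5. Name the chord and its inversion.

G dominant seventh, second inversion

The pitch classes D, F, G, B arrange in thirds as G–B–D–F: a G dominant seventh chord.
The lowest note is D, the fifth of the chord, so this is second inversion (figured bass 4/3).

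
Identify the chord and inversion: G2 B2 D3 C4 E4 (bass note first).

The pitch classes G, B, D, C, E arrange in thirds as C–E–G–B–D: a C major ninth chord.
With the fifth (G) in the bass, the chord is in second inversion.

C major ninth, second inversion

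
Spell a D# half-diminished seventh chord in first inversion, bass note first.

The chord tones are D#–F#–A–C#. With the third (F#) lowest for first inversion: F#, A, C#, D#.

F#, A, C#, D#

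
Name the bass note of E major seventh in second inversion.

In second inversion the fifth is lowest. For E major seventh (E–G#–B–D#) that is B.

B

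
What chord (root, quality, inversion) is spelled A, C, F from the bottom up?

F major, first inversion

Reducing to letter names: A, C, F. These stack in thirds as F–A–C — an F major triad.
A is the third of F major; third in the bass means first inversion (figured bass 6).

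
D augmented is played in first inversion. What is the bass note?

D augmented is D–F#–A#. First inversion places the third in the bass: F#.

F#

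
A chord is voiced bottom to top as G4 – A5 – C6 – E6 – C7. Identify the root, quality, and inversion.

A minor seventh, third inversion

The distinct note names are G, A, C, E. Stacked in thirds they read A–C–E–G, which is a minor seventh chord on A.
The lowest note is G, the seventh of the chord, so this is third inversion (figured bass 4/2).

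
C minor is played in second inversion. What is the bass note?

In second inversion the fifth is lowest. For C minor (C–Eb–G) that is G.

G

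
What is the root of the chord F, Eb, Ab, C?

F, Eb, Ab, C are the tones of an F minor seventh chord (F–Ab–C–Eb), making F the root.

F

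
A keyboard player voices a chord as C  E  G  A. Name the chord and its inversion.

Reducing to letter names: C, E, G, A. These stack in thirds as A–C–E–G — an A minor seventh chord.
C is the third of A minor seventh; third in the bass means first inversion (figured bass 6/5).

A minor seventh, first inversion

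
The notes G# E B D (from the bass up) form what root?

The distinct letter names are G#, E, B, D. Arranged as a stack of thirds they read E–G#–B–D, so E is the root (an E dominant seventh chord).

E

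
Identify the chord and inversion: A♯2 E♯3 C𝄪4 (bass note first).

The pitch classes A#, E#, C## arrange in thirds as A#–C##–E#: an A# major triad.
With the root (A#) in the bass, the chord is in root position (figured bass 5/3).

A# major, root position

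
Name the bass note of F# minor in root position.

F#

The root of F# minor (F#–A–C#) is F#; that is the bass in root position.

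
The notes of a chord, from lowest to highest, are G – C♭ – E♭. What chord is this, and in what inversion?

The distinct note names are G, Cb, Eb. Stacked in thirds they read Cb–Eb–G, which is an augmented triad on Cb.
The lowest note is G, the fifth of the chord, so this is second inversion (figured bass 6/4).

Cb augmented, second inversion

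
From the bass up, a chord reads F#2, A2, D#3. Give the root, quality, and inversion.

Reducing to letter names: F#, A, D#. These stack in thirds as D#–F#–A — a D# diminished triad.
With the third (F#) in the bass, the chord is in first inversion (figured bass 6).

D# diminished, first inversion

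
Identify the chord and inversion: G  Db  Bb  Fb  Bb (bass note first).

The pitch classes G, Db, Bb, Fb arrange in thirds as G–Bb–Db–Fb: a G diminished seventh chord.
G is the root of G diminished seventh; root in the bass means root position (figured bass 7).

G diminished seventh, root position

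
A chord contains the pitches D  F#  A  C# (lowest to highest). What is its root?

D

D, F#, A, C# are the tones of a D major seventh chord (D–F#–A–C#), making D the root.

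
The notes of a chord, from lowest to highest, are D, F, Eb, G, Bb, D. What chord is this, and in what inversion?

Eb major ninth, third inversion

The distinct note names are D, F, Eb, G, Bb. Stacked in thirds they read Eb–G–Bb–D–F, which is a major ninth chord on Eb.
D is the seventh of Eb major ninth; seventh in the bass means third inversion.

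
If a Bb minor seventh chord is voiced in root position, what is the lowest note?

The root of Bb minor seventh (Bb–Db–F–Ab) is Bb; that is the bass in root position.

Bb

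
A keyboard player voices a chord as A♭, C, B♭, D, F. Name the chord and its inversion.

The pitch classes Ab, C, Bb, D, F arrange in thirds as Bb–D–F–Ab–C: a Bb dominant ninth chord.
Ab is the seventh of Bb dominant ninth; seventh in the bass means third inversion.

Bb dominant ninth, third inversion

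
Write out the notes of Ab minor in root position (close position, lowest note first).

Ab, Cb, Eb

The chord tones are Ab–Cb–Eb. With the root (Ab) lowest for root position: Ab, Cb, Eb.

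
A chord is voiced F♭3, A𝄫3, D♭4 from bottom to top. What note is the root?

The distinct letter names are Fb, Abb, Db. Arranged as a stack of thirds they read Db–Fb–Abb, so Db is the root (a Db diminished triad).

Db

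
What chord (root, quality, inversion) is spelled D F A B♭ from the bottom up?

Reducing to letter names: D, F, A, Bb. These stack in thirds as Bb–D–F–A — a Bb major seventh chord.
The lowest note is D, the third of the chord, so this is first inversion (figured bass 6/5).

Bb major seventh, first inversion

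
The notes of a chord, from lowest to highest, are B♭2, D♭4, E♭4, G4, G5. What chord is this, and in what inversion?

Eb dominant seventh, second inversion

Reducing to letter names: Bb, Db, Eb, G. These stack in thirds as Eb–G–Bb–Db — an Eb dominant seventh chord.
Bb is the fifth of Eb dominant seventh; fifth in the bass means second inversion (figured bass 4/3).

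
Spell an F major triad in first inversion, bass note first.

A, C, F

The chord tones are F–A–C. With the third (A) lowest for first inversion: A, C, F.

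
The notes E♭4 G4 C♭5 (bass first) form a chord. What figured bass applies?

The notes Eb, G, Cb stack in thirds as Cb–Eb–G — a Cb augmented triad. The bass Eb is the third, so this is first inversion: figured 6.

6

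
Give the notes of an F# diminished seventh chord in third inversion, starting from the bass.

Eb, F#, A, C

F# diminished seventh is F#–A–C–Eb. Third inversion puts the seventh (Eb) in the bass, with the remaining tones above: Eb, F#, A, C.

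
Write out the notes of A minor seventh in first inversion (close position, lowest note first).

A minor seventh is A–C–E–G. First inversion puts the third (C) in the bass, with the remaining tones above: C, E, G, A.

C, E, G, A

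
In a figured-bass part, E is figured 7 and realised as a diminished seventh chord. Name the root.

The figures 7 mean the root of the chord is in the bass. If E is the root of a diminished seventh chord, the root is E (chord tones E–G–Bb–Db).

E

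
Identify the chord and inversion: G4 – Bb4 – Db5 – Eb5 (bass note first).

Eb dominant seventh, first inversion

The distinct note names are G, Bb, Db, Eb. Stacked in thirds they read Eb–G–Bb–Db, which is a dominant seventh chord on Eb.
The lowest note is G, the third of the chord, so this is first inversion (figured bass 6/5).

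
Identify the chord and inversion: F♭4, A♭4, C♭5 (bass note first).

Fb major, root position

The distinct note names are Fb, Ab, Cb. Stacked in thirds they read Fb–Ab–Cb, which is a major triad on Fb.
With the root (Fb) in the bass, the chord is in root position (figured bass 5/3).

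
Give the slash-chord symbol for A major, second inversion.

Second inversion of A major has the fifth (E) in the bass. As a slash chord: Amaj/E.

Amaj/E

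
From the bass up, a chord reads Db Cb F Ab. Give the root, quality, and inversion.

The distinct note names are Db, Cb, F, Ab. Stacked in thirds they read Db–F–Ab–Cb, which is a dominant seventh chord on Db.
With the root (Db) in the bass, the chord is in root position (figured bass 7).

Db dominant seventh, root position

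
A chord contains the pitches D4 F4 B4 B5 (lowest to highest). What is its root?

B

D, F, B are the tones of a B diminished triad (B–D–F), making B the root.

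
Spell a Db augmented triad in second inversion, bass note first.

The chord tones are Db–F–A. With the fifth (A) lowest for second inversion: A, Db, F.

A, Db, F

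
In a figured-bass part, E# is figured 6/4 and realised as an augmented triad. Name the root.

A

The figures 6/4 mean the fifth of the chord is in the bass. If E# is the fifth of an augmented triad, the root is A (chord tones A–C#–E#).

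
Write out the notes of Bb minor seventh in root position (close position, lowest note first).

Bb, Db, F, Ab

Bb minor seventh is Bb–Db–F–Ab. Root position puts the root (Bb) in the bass, with the remaining tones above: Bb, Db, F, Ab.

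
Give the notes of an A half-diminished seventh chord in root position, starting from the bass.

The chord tones are A–C–Eb–G. With the root (A) lowest for root position: A, C, Eb, G.

A, C, Eb, G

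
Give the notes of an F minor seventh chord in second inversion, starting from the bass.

Spelling F minor seventh: F–Ab–C–Eb. In second inversion the fifth is bass, giving C, Eb, F, Ab from the bottom.

C, Eb, F, Ab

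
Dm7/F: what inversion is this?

Dm7/F means D minor seventh with F in the bass. F is the third of D minor seventh (D–F–A–C), so this is first inversion.

first inversion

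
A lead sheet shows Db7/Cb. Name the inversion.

third inversion

Db7/Cb means Db dominant seventh with Cb in the bass. Cb is the seventh of Db dominant seventh (Db–F–Ab–Cb), so this is third inversion.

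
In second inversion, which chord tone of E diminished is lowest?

In second inversion the fifth is lowest. For E diminished (E–G–Bb) that is Bb.

Bb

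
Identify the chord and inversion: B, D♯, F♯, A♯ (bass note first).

B major seventh, root position

The pitch classes B, D#, F#, A# arrange in thirds as B–D#–F#–A#: a B major seventh chord.
The lowest note is B, the root of the chord, so this is root position (figured bass 7).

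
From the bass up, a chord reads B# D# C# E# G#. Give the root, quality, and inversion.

C# major ninth, third inversion

The pitch classes B#, D#, C#, E#, G# arrange in thirds as C#–E#–G#–B#–D#: a C# major ninth chord.
B# is the seventh of C# major ninth; seventh in the bass means third inversion.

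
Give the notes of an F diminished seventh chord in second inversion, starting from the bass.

Cb, Ebb, F, Ab

F diminished seventh is F–Ab–Cb–Ebb. Second inversion puts the fifth (Cb) in the bass, with the remaining tones above: Cb, Ebb, F, Ab.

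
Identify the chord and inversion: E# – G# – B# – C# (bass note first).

C# major seventh, first inversion

Reducing to letter names: E#, G#, B#, C#. These stack in thirds as C#–E#–G#–B# — a C# major seventh chord.
The lowest note is E#, the third of the chord, so this is first inversion (figured bass 6/5).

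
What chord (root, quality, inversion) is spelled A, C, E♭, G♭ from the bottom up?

The distinct note names are A, C, Eb, Gb. Stacked in thirds they read A–C–Eb–Gb, which is a diminished seventh chord on A.
With the root (A) in the bass, the chord is in root position (figured bass 7).

A diminished seventh, root position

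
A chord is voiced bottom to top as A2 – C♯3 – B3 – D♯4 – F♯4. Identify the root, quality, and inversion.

The distinct note names are A, C#, B, D#, F#. Stacked in thirds they read B–D#–F#–A–C#, which is a dominant ninth chord on B.
A is the seventh of B dominant ninth; seventh in the bass means third inversion.

B dominant ninth, third inversion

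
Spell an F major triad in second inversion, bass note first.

F major is F–A–C. Second inversion puts the fifth (C) in the bass, with the remaining tones above: C, F, A.

C, F, A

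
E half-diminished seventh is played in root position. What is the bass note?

In root position the root is lowest. For E half-diminished seventh (E–G–Bb–D) that is E.

E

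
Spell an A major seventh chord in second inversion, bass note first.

A major seventh is A–C#–E–G#. Second inversion puts the fifth (E) in the bass, with the remaining tones above: E, G#, A, C#.

E, G#, A, C#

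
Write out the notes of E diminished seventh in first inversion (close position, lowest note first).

The chord tones are E–G–Bb–Db. With the third (G) lowest for first inversion: G, Bb, Db, E.

G, Bb, Db, E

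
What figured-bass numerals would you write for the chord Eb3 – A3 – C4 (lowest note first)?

The notes Eb, A, C stack in thirds as A–C–Eb — an A diminished triad. The bass Eb is the fifth, so this is second inversion: figured 6/4.

6/4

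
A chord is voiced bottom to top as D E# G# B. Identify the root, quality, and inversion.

The pitch classes D, E#, G#, B arrange in thirds as E#–G#–B–D: an E# diminished seventh chord.
D is the seventh of E# diminished seventh; seventh in the bass means third inversion (figured bass 4/2).

E# diminished seventh, third inversion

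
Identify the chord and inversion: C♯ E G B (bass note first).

The pitch classes C#, E, G, B arrange in thirds as C#–E–G–B: a C# half-diminished seventh chord.
The lowest note is C#, the root of the chord, so this is root position (figured bass 7).

C# half-diminished seventh, root position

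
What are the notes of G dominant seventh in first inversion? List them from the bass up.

Spelling G dominant seventh: G–B–D–F. In first inversion the third is bass, giving B, D, F, G from the bottom.

B, D, F, G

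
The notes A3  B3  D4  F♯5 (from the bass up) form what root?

The distinct letter names are A, B, D, F#. Arranged as a stack of thirds they read B–D–F#–A, so B is the root (a B minor seventh chord).

B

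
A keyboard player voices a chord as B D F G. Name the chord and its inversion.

G dominant seventh, first inversion

The pitch classes B, D, F, G arrange in thirds as G–B–D–F: a G dominant seventh chord.
With the third (B) in the bass, the chord is in first inversion (figured bass 6/5).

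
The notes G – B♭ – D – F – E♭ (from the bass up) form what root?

Eb

G, Bb, D, F, Eb are the tones of an Eb major ninth chord (Eb–G–Bb–D–F), making Eb the root.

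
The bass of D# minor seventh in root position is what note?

The root of D# minor seventh (D#–F#–A#–C#) is D#; that is the bass in root position.

D#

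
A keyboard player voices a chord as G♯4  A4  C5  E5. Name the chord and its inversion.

The pitch classes G#, A, C, E arrange in thirds as A–C–E–G#: an A minor-major seventh chord.
The lowest note is G#, the seventh of the chord, so this is third inversion (figured bass 4/2).

A minor-major seventh, third inversion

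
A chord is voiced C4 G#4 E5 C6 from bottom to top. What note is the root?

C

Reordering C, G#, E into stacked thirds gives C–E–G#; the bottom of that stack, C, is the root.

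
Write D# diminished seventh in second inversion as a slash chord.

Second inversion of D# diminished seventh has the fifth (A) in the bass. As a slash chord: D#dim7/A.

D#dim7/A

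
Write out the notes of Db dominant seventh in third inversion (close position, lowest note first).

Cb, Db, F, Ab

Spelling Db dominant seventh: Db–F–Ab–Cb. In third inversion the seventh is bass, giving Cb, Db, F, Ab from the bottom.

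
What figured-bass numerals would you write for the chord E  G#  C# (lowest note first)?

6

The notes E, G#, C# stack in thirds as C#–E–G# — a C# minor triad. The bass E is the third, so this is first inversion: figured 6.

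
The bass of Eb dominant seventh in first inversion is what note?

The third of Eb dominant seventh (Eb–G–Bb–Db) is G; that is the bass in first inversion.

G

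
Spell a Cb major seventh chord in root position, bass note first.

The chord tones are Cb–Eb–Gb–Bb. With the root (Cb) lowest for root position: Cb, Eb, Gb, Bb.

Cb, Eb, Gb, Bb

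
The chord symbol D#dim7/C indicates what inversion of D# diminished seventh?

D#dim7/C means D# diminished seventh with C in the bass. C is the seventh of D# diminished seventh (D#–F#–A–C), so this is third inversion.

third inversion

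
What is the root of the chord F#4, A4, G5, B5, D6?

F#, A, G, B, D are the tones of a G major ninth chord (G–B–D–F#–A), making G the root.

G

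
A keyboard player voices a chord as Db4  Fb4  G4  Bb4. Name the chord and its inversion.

Reducing to letter names: Db, Fb, G, Bb. These stack in thirds as G–Bb–Db–Fb — a G diminished seventh chord.
Db is the fifth of G diminished seventh; fifth in the bass means second inversion (figured bass 4/3).

G diminished seventh, second inversion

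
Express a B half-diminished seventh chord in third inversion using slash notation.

Bø7/A

Third inversion of B half-diminished seventh has the seventh (A) in the bass. As a slash chord: Bø7/A.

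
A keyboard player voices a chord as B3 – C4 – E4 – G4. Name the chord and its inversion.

The distinct note names are B, C, E, G. Stacked in thirds they read C–E–G–B, which is a major seventh chord on C.
With the seventh (B) in the bass, the chord is in third inversion (figured bass 4/2).

C major seventh, third inversion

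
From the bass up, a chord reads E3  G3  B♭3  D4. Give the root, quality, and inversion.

E half-diminished seventh, root position

The distinct note names are E, G, Bb, D. Stacked in thirds they read E–G–Bb–D, which is a half-diminished seventh chord on E.
With the root (E) in the bass, the chord is in root position (figured bass 7).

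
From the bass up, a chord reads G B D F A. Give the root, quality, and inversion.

G dominant ninth, root position

The distinct note names are G, B, D, F, A. Stacked in thirds they read G–B–D–F–A, which is a dominant ninth chord on G.
With the root (G) in the bass, the chord is in root position.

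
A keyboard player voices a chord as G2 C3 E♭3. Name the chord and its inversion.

C minor, second inversion

The pitch classes G, C, Eb arrange in thirds as C–Eb–G: a C minor triad.
The lowest note is G, the fifth of the chord, so this is second inversion (figured bass 6/4).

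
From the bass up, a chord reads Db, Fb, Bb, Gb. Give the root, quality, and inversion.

The pitch classes Db, Fb, Bb, Gb arrange in thirds as Gb–Bb–Db–Fb: a Gb dominant seventh chord.
With the fifth (Db) in the bass, the chord is in second inversion (figured bass 4/3).

Gb dominant seventh, second inversion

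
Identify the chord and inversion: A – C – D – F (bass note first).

Reducing to letter names: A, C, D, F. These stack in thirds as D–F–A–C — a D minor seventh chord.
A is the fifth of D minor seventh; fifth in the bass means second inversion (figured bass 4/3).

D minor seventh, second inversion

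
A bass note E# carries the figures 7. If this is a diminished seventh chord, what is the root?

The figures 7 mean the root of the chord is in the bass. If E# is the root of a diminished seventh chord, the root is E# (chord tones E#–G#–B–D).

E#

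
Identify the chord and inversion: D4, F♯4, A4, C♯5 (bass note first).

D major seventh, root position

The distinct note names are D, F#, A, C#. Stacked in thirds they read D–F#–A–C#, which is a major seventh chord on D.
D is the root of D major seventh; root in the bass means root position (figured bass 7).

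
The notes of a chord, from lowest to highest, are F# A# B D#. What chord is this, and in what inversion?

The pitch classes F#, A#, B, D# arrange in thirds as B–D#–F#–A#: a B major seventh chord.
F# is the fifth of B major seventh; fifth in the bass means second inversion (figured bass 4/3).

B major seventh, second inversion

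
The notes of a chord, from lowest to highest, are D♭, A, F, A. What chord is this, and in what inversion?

Db augmented, root position

Reducing to letter names: Db, A, F. These stack in thirds as Db–F–A — a Db augmented triad.
The lowest note is Db, the root of the chord, so this is root position (figured bass 5/3).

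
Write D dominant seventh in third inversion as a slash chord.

Third inversion of D dominant seventh has the seventh (C) in the bass. As a slash chord: D7/C.

D7/C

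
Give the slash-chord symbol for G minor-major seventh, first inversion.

Gm(maj7)/Bb

First inversion of G minor-major seventh has the third (Bb) in the bass. As a slash chord: Gm(maj7)/Bb.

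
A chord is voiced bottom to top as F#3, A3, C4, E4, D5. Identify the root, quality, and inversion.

D dominant ninth, first inversion

The pitch classes F#, A, C, E, D arrange in thirds as D–F#–A–C–E: a D dominant ninth chord.
With the third (F#) in the bass, the chord is in first inversion.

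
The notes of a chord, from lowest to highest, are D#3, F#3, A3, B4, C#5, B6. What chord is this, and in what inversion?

B dominant ninth, first inversion

Reducing to letter names: D#, F#, A, B, C#. These stack in thirds as B–D#–F#–A–C# — a B dominant ninth chord.
With the third (D#) in the bass, the chord is in first inversion.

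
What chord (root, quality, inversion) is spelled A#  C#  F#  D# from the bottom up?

D# minor seventh, second inversion

The distinct note names are A#, C#, F#, D#. Stacked in thirds they read D#–F#–A#–C#, which is a minor seventh chord on D#.
The lowest note is A#, the fifth of the chord, so this is second inversion (figured bass 4/3).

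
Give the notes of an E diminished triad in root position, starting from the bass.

E, G, Bb

Spelling E diminished: E–G–Bb. In root position the root is bass, giving E, G, Bb from the bottom.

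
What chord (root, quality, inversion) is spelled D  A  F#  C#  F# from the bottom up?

The distinct note names are D, A, F#, C#. Stacked in thirds they read D–F#–A–C#, which is a major seventh chord on D.
D is the root of D major seventh; root in the bass means root position (figured bass 7).

D major seventh, root position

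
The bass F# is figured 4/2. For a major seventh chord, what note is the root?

The figures 4/2 mean the seventh of the chord is in the bass. If F# is the seventh of a major seventh chord, the root is G (chord tones G–B–D–F#).

G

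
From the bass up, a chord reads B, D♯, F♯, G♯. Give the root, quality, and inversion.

G# minor seventh, first inversion

The distinct note names are B, D#, F#, G#. Stacked in thirds they read G#–B–D#–F#, which is a minor seventh chord on G#.
With the third (B) in the bass, the chord is in first inversion (figured bass 6/5).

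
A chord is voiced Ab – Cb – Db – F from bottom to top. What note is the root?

The distinct letter names are Ab, Cb, Db, F. Arranged as a stack of thirds they read Db–F–Ab–Cb, so Db is the root (a Db dominant seventh chord).

Db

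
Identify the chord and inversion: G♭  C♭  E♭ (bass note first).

Cb major, second inversion

The pitch classes Gb, Cb, Eb arrange in thirds as Cb–Eb–Gb: a Cb major triad.
Gb is the fifth of Cb major; fifth in the bass means second inversion (figured bass 6/4).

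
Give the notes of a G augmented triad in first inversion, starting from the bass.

B, D#, G

G augmented is G–B–D#. First inversion puts the third (B) in the bass, with the remaining tones above: B, D#, G.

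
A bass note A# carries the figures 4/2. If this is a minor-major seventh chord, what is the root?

B

The figures 4/2 mean the seventh of the chord is in the bass. If A# is the seventh of a minor-major seventh chord, the root is B (chord tones B–D–F#–A#).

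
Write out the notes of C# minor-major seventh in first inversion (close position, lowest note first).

The chord tones are C#–E–G#–B#. With the third (E) lowest for first inversion: E, G#, B#, C#.

E, G#, B#, C#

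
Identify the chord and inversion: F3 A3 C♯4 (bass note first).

F augmented, root position

The distinct note names are F, A, C#. Stacked in thirds they read F–A–C#, which is an augmented triad on F.
With the root (F) in the bass, the chord is in root position (figured bass 5/3).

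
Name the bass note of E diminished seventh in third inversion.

E diminished seventh is E–G–Bb–Db. Third inversion places the seventh in the bass: Db.

Db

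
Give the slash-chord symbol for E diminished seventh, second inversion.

Edim7/Bb

Second inversion of E diminished seventh has the fifth (Bb) in the bass. As a slash chord: Edim7/Bb.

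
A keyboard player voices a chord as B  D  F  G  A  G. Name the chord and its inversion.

The distinct note names are B, D, F, G, A. Stacked in thirds they read G–B–D–F–A, which is a dominant ninth chord on G.
The lowest note is B, the third of the chord, so this is first inversion.

G dominant ninth, first inversion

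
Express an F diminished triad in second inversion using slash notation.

Fdim/Cb

Second inversion of F diminished has the fifth (Cb) in the bass. As a slash chord: Fdim/Cb.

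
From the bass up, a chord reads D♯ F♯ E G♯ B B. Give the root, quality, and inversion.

The pitch classes D#, F#, E, G#, B arrange in thirds as E–G#–B–D#–F#: an E major ninth chord.
With the seventh (D#) in the bass, the chord is in third inversion.

E major ninth, third inversion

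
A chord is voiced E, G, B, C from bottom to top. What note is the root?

The distinct letter names are E, G, B, C. Arranged as a stack of thirds they read C–E–G–B, so C is the root (a C major seventh chord).

C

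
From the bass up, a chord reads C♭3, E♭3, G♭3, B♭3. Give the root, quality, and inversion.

Cb major seventh, root position

Reducing to letter names: Cb, Eb, Gb, Bb. These stack in thirds as Cb–Eb–Gb–Bb — a Cb major seventh chord.
The lowest note is Cb, the root of the chord, so this is root position (figured bass 7).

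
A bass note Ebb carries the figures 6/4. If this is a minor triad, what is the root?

Abb

The figures 6/4 mean the fifth of the chord is in the bass. If Ebb is the fifth of a minor triad, the root is Abb (chord tones Abb–Cbb–Ebb).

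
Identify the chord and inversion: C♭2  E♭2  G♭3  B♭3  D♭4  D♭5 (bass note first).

The pitch classes Cb, Eb, Gb, Bb, Db arrange in thirds as Cb–Eb–Gb–Bb–Db: a Cb major ninth chord.
The lowest note is Cb, the root of the chord, so this is root position.

Cb major ninth, root position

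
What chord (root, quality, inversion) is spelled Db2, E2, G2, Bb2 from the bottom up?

E diminished seventh, third inversion

The pitch classes Db, E, G, Bb arrange in thirds as E–G–Bb–Db: an E diminished seventh chord.
The lowest note is Db, the seventh of the chord, so this is third inversion (figured bass 4/2).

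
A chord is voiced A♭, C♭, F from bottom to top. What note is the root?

F

The distinct letter names are Ab, Cb, F. Arranged as a stack of thirds they read F–Ab–Cb, so F is the root (an F diminished triad).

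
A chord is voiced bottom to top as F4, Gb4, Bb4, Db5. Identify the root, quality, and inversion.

The distinct note names are F, Gb, Bb, Db. Stacked in thirds they read Gb–Bb–Db–F, which is a major seventh chord on Gb.
With the seventh (F) in the bass, the chord is in third inversion (figured bass 4/2).

Gb major seventh, third inversion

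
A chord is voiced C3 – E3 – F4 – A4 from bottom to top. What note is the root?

C, E, F, A are the tones of an F major seventh chord (F–A–C–E), making F the root.

F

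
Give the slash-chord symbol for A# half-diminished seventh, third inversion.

A#ø7/G#

Third inversion of A# half-diminished seventh has the seventh (G#) in the bass. As a slash chord: A#ø7/G#.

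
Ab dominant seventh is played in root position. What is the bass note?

Ab

The root of Ab dominant seventh (Ab–C–Eb–Gb) is Ab; that is the bass in root position.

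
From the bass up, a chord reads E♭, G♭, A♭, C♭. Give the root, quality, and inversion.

Ab minor seventh, second inversion

Reducing to letter names: Eb, Gb, Ab, Cb. These stack in thirds as Ab–Cb–Eb–Gb — an Ab minor seventh chord.
With the fifth (Eb) in the bass, the chord is in second inversion (figured bass 4/3).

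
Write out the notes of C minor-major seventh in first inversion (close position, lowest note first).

C minor-major seventh is C–Eb–G–B. First inversion puts the third (Eb) in the bass, with the remaining tones above: Eb, G, B, C.

Eb, G, B, C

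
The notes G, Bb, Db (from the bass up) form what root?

G

Reordering G, Bb, Db into stacked thirds gives G–Bb–Db; the bottom of that stack, G, is the root.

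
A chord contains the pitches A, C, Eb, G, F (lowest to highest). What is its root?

F

Reordering A, C, Eb, G, F into stacked thirds gives F–A–C–Eb–G; the bottom of that stack, F, is the root.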